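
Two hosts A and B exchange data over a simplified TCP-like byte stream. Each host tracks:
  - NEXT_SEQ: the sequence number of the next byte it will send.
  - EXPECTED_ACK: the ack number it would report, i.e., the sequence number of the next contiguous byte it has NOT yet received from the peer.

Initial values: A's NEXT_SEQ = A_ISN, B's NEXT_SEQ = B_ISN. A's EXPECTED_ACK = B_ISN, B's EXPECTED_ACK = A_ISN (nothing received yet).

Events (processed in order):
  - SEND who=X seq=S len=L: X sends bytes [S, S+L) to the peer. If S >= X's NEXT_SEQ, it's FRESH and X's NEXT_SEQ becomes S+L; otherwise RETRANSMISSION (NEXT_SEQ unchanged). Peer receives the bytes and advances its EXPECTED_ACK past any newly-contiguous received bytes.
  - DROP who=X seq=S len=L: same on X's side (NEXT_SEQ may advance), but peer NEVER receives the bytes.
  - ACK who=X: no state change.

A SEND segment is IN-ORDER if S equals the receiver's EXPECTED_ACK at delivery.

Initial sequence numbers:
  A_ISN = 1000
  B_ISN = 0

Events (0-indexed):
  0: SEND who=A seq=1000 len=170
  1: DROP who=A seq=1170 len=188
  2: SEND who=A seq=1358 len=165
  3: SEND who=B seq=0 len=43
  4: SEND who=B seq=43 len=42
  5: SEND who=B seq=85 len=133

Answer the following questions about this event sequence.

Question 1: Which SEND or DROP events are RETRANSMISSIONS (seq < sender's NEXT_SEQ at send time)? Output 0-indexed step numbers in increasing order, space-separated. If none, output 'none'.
Step 0: SEND seq=1000 -> fresh
Step 1: DROP seq=1170 -> fresh
Step 2: SEND seq=1358 -> fresh
Step 3: SEND seq=0 -> fresh
Step 4: SEND seq=43 -> fresh
Step 5: SEND seq=85 -> fresh

Answer: none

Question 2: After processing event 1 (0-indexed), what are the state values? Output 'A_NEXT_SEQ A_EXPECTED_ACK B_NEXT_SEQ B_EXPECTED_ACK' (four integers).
After event 0: A_seq=1170 A_ack=0 B_seq=0 B_ack=1170
After event 1: A_seq=1358 A_ack=0 B_seq=0 B_ack=1170

1358 0 0 1170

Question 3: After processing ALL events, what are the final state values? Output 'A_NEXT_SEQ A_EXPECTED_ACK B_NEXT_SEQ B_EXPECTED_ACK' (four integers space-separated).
Answer: 1523 218 218 1170

Derivation:
After event 0: A_seq=1170 A_ack=0 B_seq=0 B_ack=1170
After event 1: A_seq=1358 A_ack=0 B_seq=0 B_ack=1170
After event 2: A_seq=1523 A_ack=0 B_seq=0 B_ack=1170
After event 3: A_seq=1523 A_ack=43 B_seq=43 B_ack=1170
After event 4: A_seq=1523 A_ack=85 B_seq=85 B_ack=1170
After event 5: A_seq=1523 A_ack=218 B_seq=218 B_ack=1170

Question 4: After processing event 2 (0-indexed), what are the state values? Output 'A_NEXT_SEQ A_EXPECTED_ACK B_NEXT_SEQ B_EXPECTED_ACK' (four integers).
After event 0: A_seq=1170 A_ack=0 B_seq=0 B_ack=1170
After event 1: A_seq=1358 A_ack=0 B_seq=0 B_ack=1170
After event 2: A_seq=1523 A_ack=0 B_seq=0 B_ack=1170

1523 0 0 1170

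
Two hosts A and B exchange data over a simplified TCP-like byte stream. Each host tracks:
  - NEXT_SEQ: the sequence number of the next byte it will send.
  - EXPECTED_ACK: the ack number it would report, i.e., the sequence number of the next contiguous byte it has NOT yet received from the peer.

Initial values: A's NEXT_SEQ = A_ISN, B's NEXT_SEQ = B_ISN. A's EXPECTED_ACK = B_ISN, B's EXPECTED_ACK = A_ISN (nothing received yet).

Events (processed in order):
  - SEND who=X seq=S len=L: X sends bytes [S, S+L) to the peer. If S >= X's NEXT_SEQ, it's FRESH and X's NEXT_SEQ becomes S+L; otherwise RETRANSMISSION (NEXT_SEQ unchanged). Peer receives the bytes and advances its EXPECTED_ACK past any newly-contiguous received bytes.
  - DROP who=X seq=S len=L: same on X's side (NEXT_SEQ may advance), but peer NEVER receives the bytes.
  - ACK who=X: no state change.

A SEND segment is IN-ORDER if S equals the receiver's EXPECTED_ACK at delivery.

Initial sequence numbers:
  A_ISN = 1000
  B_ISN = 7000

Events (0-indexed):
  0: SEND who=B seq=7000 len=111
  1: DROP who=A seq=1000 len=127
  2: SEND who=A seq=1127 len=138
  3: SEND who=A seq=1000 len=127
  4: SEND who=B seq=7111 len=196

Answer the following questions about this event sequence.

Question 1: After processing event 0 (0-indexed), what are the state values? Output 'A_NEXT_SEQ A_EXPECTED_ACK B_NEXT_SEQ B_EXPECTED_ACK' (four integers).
After event 0: A_seq=1000 A_ack=7111 B_seq=7111 B_ack=1000

1000 7111 7111 1000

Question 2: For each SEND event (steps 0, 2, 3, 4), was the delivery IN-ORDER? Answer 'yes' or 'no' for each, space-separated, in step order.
Step 0: SEND seq=7000 -> in-order
Step 2: SEND seq=1127 -> out-of-order
Step 3: SEND seq=1000 -> in-order
Step 4: SEND seq=7111 -> in-order

Answer: yes no yes yes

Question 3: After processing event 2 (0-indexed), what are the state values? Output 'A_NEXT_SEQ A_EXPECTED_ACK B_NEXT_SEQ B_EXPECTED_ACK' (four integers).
After event 0: A_seq=1000 A_ack=7111 B_seq=7111 B_ack=1000
After event 1: A_seq=1127 A_ack=7111 B_seq=7111 B_ack=1000
After event 2: A_seq=1265 A_ack=7111 B_seq=7111 B_ack=1000

1265 7111 7111 1000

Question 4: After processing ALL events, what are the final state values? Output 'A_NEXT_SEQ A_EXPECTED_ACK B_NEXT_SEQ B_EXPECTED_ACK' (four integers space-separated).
Answer: 1265 7307 7307 1265

Derivation:
After event 0: A_seq=1000 A_ack=7111 B_seq=7111 B_ack=1000
After event 1: A_seq=1127 A_ack=7111 B_seq=7111 B_ack=1000
After event 2: A_seq=1265 A_ack=7111 B_seq=7111 B_ack=1000
After event 3: A_seq=1265 A_ack=7111 B_seq=7111 B_ack=1265
After event 4: A_seq=1265 A_ack=7307 B_seq=7307 B_ack=1265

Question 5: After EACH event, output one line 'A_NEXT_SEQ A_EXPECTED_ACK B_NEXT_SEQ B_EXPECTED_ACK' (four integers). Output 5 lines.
1000 7111 7111 1000
1127 7111 7111 1000
1265 7111 7111 1000
1265 7111 7111 1265
1265 7307 7307 1265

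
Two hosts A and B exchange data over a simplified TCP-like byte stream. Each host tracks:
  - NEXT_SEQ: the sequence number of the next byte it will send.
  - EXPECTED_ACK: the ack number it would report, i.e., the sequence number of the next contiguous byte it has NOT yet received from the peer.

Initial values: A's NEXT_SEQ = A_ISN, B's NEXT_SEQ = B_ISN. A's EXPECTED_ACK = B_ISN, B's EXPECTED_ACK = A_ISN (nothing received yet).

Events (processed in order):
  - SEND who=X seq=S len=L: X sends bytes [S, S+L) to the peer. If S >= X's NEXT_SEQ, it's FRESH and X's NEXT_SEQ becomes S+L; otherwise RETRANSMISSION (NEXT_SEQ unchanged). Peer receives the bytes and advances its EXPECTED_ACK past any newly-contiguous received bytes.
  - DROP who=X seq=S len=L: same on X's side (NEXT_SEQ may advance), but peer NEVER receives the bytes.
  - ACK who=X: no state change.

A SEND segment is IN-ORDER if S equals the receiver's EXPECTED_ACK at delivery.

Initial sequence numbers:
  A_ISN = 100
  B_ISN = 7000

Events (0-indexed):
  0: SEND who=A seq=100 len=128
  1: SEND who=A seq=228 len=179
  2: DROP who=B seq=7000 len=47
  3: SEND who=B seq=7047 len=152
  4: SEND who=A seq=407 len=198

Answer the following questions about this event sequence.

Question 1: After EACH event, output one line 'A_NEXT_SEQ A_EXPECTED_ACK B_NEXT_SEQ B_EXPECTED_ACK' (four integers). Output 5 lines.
228 7000 7000 228
407 7000 7000 407
407 7000 7047 407
407 7000 7199 407
605 7000 7199 605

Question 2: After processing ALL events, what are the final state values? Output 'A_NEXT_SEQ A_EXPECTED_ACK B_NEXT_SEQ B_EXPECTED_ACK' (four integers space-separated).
Answer: 605 7000 7199 605

Derivation:
After event 0: A_seq=228 A_ack=7000 B_seq=7000 B_ack=228
After event 1: A_seq=407 A_ack=7000 B_seq=7000 B_ack=407
After event 2: A_seq=407 A_ack=7000 B_seq=7047 B_ack=407
After event 3: A_seq=407 A_ack=7000 B_seq=7199 B_ack=407
After event 4: A_seq=605 A_ack=7000 B_seq=7199 B_ack=605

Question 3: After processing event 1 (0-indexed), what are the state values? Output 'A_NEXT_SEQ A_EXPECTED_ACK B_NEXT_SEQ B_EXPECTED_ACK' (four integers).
After event 0: A_seq=228 A_ack=7000 B_seq=7000 B_ack=228
After event 1: A_seq=407 A_ack=7000 B_seq=7000 B_ack=407

407 7000 7000 407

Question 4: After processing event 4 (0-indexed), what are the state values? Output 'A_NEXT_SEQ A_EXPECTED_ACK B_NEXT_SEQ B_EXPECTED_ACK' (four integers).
After event 0: A_seq=228 A_ack=7000 B_seq=7000 B_ack=228
After event 1: A_seq=407 A_ack=7000 B_seq=7000 B_ack=407
After event 2: A_seq=407 A_ack=7000 B_seq=7047 B_ack=407
After event 3: A_seq=407 A_ack=7000 B_seq=7199 B_ack=407
After event 4: A_seq=605 A_ack=7000 B_seq=7199 B_ack=605

605 7000 7199 605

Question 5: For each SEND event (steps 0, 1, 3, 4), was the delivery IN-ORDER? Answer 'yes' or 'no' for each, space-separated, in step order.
Answer: yes yes no yes

Derivation:
Step 0: SEND seq=100 -> in-order
Step 1: SEND seq=228 -> in-order
Step 3: SEND seq=7047 -> out-of-order
Step 4: SEND seq=407 -> in-order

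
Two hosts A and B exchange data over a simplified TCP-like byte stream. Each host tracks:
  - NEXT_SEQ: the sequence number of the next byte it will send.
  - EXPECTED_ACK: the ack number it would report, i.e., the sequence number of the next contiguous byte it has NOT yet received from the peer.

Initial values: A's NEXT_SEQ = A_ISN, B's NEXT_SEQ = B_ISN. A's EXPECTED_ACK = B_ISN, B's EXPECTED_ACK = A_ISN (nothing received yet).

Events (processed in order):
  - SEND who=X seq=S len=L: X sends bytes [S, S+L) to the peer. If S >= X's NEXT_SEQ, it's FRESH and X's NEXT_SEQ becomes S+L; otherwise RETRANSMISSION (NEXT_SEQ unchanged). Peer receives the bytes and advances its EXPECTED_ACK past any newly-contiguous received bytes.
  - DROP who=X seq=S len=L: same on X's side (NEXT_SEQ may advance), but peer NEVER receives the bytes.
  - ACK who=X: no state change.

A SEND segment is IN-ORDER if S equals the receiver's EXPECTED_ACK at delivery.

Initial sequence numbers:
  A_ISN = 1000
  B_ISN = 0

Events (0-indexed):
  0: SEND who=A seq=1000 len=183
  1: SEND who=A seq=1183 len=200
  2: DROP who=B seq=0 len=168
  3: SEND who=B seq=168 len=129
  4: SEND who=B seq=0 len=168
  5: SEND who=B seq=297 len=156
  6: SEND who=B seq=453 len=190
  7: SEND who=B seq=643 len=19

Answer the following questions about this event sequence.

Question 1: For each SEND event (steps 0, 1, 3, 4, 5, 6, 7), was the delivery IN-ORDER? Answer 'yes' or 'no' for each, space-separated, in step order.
Answer: yes yes no yes yes yes yes

Derivation:
Step 0: SEND seq=1000 -> in-order
Step 1: SEND seq=1183 -> in-order
Step 3: SEND seq=168 -> out-of-order
Step 4: SEND seq=0 -> in-order
Step 5: SEND seq=297 -> in-order
Step 6: SEND seq=453 -> in-order
Step 7: SEND seq=643 -> in-order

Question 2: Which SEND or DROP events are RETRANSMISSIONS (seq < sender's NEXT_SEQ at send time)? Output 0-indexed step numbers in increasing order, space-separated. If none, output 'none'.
Step 0: SEND seq=1000 -> fresh
Step 1: SEND seq=1183 -> fresh
Step 2: DROP seq=0 -> fresh
Step 3: SEND seq=168 -> fresh
Step 4: SEND seq=0 -> retransmit
Step 5: SEND seq=297 -> fresh
Step 6: SEND seq=453 -> fresh
Step 7: SEND seq=643 -> fresh

Answer: 4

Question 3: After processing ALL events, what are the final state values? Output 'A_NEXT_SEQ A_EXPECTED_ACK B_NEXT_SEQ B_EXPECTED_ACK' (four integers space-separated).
After event 0: A_seq=1183 A_ack=0 B_seq=0 B_ack=1183
After event 1: A_seq=1383 A_ack=0 B_seq=0 B_ack=1383
After event 2: A_seq=1383 A_ack=0 B_seq=168 B_ack=1383
After event 3: A_seq=1383 A_ack=0 B_seq=297 B_ack=1383
After event 4: A_seq=1383 A_ack=297 B_seq=297 B_ack=1383
After event 5: A_seq=1383 A_ack=453 B_seq=453 B_ack=1383
After event 6: A_seq=1383 A_ack=643 B_seq=643 B_ack=1383
After event 7: A_seq=1383 A_ack=662 B_seq=662 B_ack=1383

Answer: 1383 662 662 1383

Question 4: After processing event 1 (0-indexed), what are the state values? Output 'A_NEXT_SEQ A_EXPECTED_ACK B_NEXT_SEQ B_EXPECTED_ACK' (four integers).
After event 0: A_seq=1183 A_ack=0 B_seq=0 B_ack=1183
After event 1: A_seq=1383 A_ack=0 B_seq=0 B_ack=1383

1383 0 0 1383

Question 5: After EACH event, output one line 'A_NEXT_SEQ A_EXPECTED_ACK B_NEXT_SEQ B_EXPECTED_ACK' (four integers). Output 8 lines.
1183 0 0 1183
1383 0 0 1383
1383 0 168 1383
1383 0 297 1383
1383 297 297 1383
1383 453 453 1383
1383 643 643 1383
1383 662 662 1383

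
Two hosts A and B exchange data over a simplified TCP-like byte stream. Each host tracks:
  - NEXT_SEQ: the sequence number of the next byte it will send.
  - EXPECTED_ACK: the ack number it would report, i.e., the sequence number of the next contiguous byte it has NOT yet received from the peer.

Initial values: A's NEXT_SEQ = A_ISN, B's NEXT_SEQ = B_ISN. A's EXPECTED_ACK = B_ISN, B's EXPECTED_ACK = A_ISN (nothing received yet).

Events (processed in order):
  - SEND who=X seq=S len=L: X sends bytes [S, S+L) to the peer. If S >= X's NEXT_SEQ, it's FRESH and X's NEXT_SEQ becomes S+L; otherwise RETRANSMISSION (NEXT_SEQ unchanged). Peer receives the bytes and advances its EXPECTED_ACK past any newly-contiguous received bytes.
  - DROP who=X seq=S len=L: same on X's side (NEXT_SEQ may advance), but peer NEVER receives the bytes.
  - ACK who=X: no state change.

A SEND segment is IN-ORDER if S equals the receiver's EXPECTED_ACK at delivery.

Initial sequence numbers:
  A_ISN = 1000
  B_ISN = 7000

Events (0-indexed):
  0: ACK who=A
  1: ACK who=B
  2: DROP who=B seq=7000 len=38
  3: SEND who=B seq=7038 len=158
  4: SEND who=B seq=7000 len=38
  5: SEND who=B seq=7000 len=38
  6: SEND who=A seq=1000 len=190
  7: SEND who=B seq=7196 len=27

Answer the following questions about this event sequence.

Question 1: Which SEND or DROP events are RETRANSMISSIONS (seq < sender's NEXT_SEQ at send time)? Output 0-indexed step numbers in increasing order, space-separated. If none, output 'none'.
Step 2: DROP seq=7000 -> fresh
Step 3: SEND seq=7038 -> fresh
Step 4: SEND seq=7000 -> retransmit
Step 5: SEND seq=7000 -> retransmit
Step 6: SEND seq=1000 -> fresh
Step 7: SEND seq=7196 -> fresh

Answer: 4 5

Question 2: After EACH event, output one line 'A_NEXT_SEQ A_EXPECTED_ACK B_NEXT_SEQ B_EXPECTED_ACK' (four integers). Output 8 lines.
1000 7000 7000 1000
1000 7000 7000 1000
1000 7000 7038 1000
1000 7000 7196 1000
1000 7196 7196 1000
1000 7196 7196 1000
1190 7196 7196 1190
1190 7223 7223 1190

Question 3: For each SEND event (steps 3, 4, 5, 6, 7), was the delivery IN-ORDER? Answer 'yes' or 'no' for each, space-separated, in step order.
Answer: no yes no yes yes

Derivation:
Step 3: SEND seq=7038 -> out-of-order
Step 4: SEND seq=7000 -> in-order
Step 5: SEND seq=7000 -> out-of-order
Step 6: SEND seq=1000 -> in-order
Step 7: SEND seq=7196 -> in-order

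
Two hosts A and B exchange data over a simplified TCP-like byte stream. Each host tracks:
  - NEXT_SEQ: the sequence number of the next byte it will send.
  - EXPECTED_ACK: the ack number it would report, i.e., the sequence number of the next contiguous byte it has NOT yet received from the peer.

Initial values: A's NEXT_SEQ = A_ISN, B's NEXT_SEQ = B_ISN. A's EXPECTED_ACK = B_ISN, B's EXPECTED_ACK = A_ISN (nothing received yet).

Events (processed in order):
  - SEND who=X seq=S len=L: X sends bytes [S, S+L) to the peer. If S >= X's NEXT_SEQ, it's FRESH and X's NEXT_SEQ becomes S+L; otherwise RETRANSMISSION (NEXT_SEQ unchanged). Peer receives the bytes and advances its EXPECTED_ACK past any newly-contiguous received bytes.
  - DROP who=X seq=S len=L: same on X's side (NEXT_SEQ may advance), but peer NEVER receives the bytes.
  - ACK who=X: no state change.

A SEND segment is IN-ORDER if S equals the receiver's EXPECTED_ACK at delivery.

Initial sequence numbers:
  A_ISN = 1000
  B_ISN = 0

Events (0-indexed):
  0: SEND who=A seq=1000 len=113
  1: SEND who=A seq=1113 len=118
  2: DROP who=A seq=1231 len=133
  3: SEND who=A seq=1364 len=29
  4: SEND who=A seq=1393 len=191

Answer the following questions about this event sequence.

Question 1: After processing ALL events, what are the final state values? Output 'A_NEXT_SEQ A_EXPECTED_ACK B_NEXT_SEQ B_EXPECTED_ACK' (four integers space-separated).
Answer: 1584 0 0 1231

Derivation:
After event 0: A_seq=1113 A_ack=0 B_seq=0 B_ack=1113
After event 1: A_seq=1231 A_ack=0 B_seq=0 B_ack=1231
After event 2: A_seq=1364 A_ack=0 B_seq=0 B_ack=1231
After event 3: A_seq=1393 A_ack=0 B_seq=0 B_ack=1231
After event 4: A_seq=1584 A_ack=0 B_seq=0 B_ack=1231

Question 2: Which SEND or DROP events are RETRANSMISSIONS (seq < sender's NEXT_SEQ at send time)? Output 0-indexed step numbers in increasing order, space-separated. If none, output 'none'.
Answer: none

Derivation:
Step 0: SEND seq=1000 -> fresh
Step 1: SEND seq=1113 -> fresh
Step 2: DROP seq=1231 -> fresh
Step 3: SEND seq=1364 -> fresh
Step 4: SEND seq=1393 -> fresh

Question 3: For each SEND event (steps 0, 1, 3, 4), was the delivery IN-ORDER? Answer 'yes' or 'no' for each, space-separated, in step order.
Answer: yes yes no no

Derivation:
Step 0: SEND seq=1000 -> in-order
Step 1: SEND seq=1113 -> in-order
Step 3: SEND seq=1364 -> out-of-order
Step 4: SEND seq=1393 -> out-of-order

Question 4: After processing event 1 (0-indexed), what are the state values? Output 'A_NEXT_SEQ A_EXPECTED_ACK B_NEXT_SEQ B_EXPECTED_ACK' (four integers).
After event 0: A_seq=1113 A_ack=0 B_seq=0 B_ack=1113
After event 1: A_seq=1231 A_ack=0 B_seq=0 B_ack=1231

1231 0 0 1231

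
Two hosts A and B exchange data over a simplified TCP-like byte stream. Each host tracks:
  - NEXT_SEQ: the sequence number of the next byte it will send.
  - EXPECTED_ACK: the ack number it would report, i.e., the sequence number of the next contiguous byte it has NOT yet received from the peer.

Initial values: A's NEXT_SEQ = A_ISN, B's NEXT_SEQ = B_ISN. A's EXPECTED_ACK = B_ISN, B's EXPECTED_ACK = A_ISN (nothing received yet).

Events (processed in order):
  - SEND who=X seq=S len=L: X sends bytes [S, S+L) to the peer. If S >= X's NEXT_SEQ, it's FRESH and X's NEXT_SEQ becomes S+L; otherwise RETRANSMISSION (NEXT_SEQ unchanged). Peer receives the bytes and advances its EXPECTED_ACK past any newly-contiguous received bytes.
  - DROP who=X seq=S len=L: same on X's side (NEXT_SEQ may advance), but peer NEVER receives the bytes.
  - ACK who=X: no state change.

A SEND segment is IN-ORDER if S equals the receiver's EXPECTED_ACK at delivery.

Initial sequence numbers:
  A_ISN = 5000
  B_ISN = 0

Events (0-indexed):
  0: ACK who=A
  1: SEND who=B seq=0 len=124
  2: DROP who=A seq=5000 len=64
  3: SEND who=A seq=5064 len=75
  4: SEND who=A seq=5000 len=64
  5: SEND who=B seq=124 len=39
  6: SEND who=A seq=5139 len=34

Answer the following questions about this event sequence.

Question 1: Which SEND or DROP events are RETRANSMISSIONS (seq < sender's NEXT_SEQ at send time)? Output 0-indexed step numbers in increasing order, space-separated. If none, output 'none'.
Answer: 4

Derivation:
Step 1: SEND seq=0 -> fresh
Step 2: DROP seq=5000 -> fresh
Step 3: SEND seq=5064 -> fresh
Step 4: SEND seq=5000 -> retransmit
Step 5: SEND seq=124 -> fresh
Step 6: SEND seq=5139 -> fresh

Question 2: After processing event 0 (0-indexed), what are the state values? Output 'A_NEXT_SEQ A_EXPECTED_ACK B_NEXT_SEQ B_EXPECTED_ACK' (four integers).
After event 0: A_seq=5000 A_ack=0 B_seq=0 B_ack=5000

5000 0 0 5000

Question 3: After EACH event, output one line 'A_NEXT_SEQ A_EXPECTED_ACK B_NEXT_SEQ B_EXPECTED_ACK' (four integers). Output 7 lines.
5000 0 0 5000
5000 124 124 5000
5064 124 124 5000
5139 124 124 5000
5139 124 124 5139
5139 163 163 5139
5173 163 163 5173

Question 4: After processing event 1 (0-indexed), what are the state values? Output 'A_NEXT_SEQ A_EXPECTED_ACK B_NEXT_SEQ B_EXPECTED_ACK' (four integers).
After event 0: A_seq=5000 A_ack=0 B_seq=0 B_ack=5000
After event 1: A_seq=5000 A_ack=124 B_seq=124 B_ack=5000

5000 124 124 5000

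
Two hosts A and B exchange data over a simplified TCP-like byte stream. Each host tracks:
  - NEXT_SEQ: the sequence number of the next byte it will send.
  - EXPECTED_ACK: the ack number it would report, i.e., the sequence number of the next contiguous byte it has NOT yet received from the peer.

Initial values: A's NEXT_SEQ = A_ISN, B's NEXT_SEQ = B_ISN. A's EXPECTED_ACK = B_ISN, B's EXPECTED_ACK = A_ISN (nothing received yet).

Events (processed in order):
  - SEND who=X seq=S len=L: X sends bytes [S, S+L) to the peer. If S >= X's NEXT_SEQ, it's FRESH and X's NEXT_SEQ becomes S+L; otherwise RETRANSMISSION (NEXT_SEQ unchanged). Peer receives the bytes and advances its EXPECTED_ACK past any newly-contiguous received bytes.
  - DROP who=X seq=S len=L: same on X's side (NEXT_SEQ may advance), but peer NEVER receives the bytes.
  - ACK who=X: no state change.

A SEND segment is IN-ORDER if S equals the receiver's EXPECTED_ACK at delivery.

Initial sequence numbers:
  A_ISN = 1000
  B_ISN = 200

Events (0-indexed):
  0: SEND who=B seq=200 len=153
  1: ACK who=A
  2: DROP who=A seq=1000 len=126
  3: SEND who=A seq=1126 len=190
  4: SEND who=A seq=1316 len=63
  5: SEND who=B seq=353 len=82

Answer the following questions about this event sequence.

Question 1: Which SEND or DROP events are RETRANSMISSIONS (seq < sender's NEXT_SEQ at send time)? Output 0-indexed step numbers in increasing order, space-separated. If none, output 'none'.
Step 0: SEND seq=200 -> fresh
Step 2: DROP seq=1000 -> fresh
Step 3: SEND seq=1126 -> fresh
Step 4: SEND seq=1316 -> fresh
Step 5: SEND seq=353 -> fresh

Answer: none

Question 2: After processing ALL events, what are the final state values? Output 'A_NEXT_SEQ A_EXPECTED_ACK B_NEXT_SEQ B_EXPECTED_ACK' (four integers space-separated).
After event 0: A_seq=1000 A_ack=353 B_seq=353 B_ack=1000
After event 1: A_seq=1000 A_ack=353 B_seq=353 B_ack=1000
After event 2: A_seq=1126 A_ack=353 B_seq=353 B_ack=1000
After event 3: A_seq=1316 A_ack=353 B_seq=353 B_ack=1000
After event 4: A_seq=1379 A_ack=353 B_seq=353 B_ack=1000
After event 5: A_seq=1379 A_ack=435 B_seq=435 B_ack=1000

Answer: 1379 435 435 1000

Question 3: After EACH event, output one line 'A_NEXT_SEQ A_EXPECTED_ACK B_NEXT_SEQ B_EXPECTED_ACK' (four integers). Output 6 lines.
1000 353 353 1000
1000 353 353 1000
1126 353 353 1000
1316 353 353 1000
1379 353 353 1000
1379 435 435 1000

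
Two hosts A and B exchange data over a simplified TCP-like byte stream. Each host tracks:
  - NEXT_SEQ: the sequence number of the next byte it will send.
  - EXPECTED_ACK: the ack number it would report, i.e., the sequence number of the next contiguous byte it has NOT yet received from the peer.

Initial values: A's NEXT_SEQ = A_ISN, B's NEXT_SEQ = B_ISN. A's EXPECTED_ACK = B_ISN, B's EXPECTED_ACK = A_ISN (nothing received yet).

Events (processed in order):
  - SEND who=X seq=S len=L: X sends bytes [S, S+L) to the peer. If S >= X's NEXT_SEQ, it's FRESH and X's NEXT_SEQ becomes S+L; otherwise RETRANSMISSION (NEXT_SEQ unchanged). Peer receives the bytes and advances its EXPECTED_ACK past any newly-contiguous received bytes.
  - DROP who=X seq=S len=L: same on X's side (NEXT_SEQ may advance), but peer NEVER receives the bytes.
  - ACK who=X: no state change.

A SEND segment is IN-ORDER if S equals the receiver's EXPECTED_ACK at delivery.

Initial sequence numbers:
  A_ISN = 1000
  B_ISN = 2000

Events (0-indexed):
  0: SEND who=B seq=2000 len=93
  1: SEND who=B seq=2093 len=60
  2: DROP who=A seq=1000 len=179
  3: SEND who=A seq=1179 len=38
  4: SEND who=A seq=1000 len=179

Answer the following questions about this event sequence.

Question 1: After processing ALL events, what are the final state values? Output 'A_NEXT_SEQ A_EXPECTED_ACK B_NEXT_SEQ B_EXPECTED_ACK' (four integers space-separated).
Answer: 1217 2153 2153 1217

Derivation:
After event 0: A_seq=1000 A_ack=2093 B_seq=2093 B_ack=1000
After event 1: A_seq=1000 A_ack=2153 B_seq=2153 B_ack=1000
After event 2: A_seq=1179 A_ack=2153 B_seq=2153 B_ack=1000
After event 3: A_seq=1217 A_ack=2153 B_seq=2153 B_ack=1000
After event 4: A_seq=1217 A_ack=2153 B_seq=2153 B_ack=1217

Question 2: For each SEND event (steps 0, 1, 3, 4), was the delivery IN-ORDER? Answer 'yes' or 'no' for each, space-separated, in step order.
Step 0: SEND seq=2000 -> in-order
Step 1: SEND seq=2093 -> in-order
Step 3: SEND seq=1179 -> out-of-order
Step 4: SEND seq=1000 -> in-order

Answer: yes yes no yes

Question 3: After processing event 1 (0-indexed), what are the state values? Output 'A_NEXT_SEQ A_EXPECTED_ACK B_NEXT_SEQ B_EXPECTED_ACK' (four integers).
After event 0: A_seq=1000 A_ack=2093 B_seq=2093 B_ack=1000
After event 1: A_seq=1000 A_ack=2153 B_seq=2153 B_ack=1000

1000 2153 2153 1000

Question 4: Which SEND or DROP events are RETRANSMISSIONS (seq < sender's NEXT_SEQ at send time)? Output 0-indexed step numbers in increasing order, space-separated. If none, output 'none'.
Step 0: SEND seq=2000 -> fresh
Step 1: SEND seq=2093 -> fresh
Step 2: DROP seq=1000 -> fresh
Step 3: SEND seq=1179 -> fresh
Step 4: SEND seq=1000 -> retransmit

Answer: 4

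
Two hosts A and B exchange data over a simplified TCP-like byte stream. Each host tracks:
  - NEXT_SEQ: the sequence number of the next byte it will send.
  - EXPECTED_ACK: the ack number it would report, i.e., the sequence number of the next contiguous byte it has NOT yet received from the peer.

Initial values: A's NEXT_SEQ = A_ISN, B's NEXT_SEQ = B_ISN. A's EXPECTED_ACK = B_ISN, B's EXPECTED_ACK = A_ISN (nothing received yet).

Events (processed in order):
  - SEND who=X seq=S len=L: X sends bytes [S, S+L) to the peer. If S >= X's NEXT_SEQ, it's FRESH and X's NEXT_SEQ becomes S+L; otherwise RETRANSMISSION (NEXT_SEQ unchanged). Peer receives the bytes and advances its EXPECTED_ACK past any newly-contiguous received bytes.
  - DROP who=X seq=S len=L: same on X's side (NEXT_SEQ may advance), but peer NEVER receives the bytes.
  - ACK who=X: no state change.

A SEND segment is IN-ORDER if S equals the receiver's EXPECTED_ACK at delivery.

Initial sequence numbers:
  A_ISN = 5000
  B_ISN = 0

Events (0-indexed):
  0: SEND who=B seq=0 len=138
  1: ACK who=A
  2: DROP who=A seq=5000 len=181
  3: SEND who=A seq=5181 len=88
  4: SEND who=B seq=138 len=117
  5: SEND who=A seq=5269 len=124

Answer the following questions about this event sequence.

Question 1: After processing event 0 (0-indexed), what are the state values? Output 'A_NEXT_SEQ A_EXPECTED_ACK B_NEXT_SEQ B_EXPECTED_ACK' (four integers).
After event 0: A_seq=5000 A_ack=138 B_seq=138 B_ack=5000

5000 138 138 5000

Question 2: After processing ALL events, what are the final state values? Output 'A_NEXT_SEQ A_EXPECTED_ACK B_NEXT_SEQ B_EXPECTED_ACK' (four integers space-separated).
Answer: 5393 255 255 5000

Derivation:
After event 0: A_seq=5000 A_ack=138 B_seq=138 B_ack=5000
After event 1: A_seq=5000 A_ack=138 B_seq=138 B_ack=5000
After event 2: A_seq=5181 A_ack=138 B_seq=138 B_ack=5000
After event 3: A_seq=5269 A_ack=138 B_seq=138 B_ack=5000
After event 4: A_seq=5269 A_ack=255 B_seq=255 B_ack=5000
After event 5: A_seq=5393 A_ack=255 B_seq=255 B_ack=5000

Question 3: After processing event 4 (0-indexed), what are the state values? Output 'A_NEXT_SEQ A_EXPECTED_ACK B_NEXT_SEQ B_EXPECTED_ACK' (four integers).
After event 0: A_seq=5000 A_ack=138 B_seq=138 B_ack=5000
After event 1: A_seq=5000 A_ack=138 B_seq=138 B_ack=5000
After event 2: A_seq=5181 A_ack=138 B_seq=138 B_ack=5000
After event 3: A_seq=5269 A_ack=138 B_seq=138 B_ack=5000
After event 4: A_seq=5269 A_ack=255 B_seq=255 B_ack=5000

5269 255 255 5000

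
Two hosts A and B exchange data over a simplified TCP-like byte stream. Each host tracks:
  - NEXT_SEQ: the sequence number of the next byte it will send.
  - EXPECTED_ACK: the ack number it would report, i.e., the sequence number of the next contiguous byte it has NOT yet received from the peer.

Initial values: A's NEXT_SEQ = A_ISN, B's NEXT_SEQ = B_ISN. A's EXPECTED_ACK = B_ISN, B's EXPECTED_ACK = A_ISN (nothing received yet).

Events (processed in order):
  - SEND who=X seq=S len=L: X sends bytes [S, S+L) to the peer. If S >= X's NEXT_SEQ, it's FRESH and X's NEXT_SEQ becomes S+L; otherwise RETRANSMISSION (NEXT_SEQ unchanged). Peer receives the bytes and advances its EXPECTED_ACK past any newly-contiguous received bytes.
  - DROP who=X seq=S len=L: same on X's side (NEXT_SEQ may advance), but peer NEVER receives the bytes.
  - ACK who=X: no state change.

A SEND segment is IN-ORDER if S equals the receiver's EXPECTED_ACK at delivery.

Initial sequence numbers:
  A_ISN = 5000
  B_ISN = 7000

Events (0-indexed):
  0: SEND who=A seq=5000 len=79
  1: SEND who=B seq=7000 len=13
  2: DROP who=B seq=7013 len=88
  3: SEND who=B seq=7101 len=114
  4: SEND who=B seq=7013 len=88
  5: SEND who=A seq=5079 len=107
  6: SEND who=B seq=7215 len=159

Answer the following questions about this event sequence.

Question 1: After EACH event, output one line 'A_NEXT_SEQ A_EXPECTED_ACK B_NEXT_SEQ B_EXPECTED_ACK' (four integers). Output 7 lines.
5079 7000 7000 5079
5079 7013 7013 5079
5079 7013 7101 5079
5079 7013 7215 5079
5079 7215 7215 5079
5186 7215 7215 5186
5186 7374 7374 5186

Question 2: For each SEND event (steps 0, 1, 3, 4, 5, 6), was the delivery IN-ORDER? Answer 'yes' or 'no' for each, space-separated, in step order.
Answer: yes yes no yes yes yes

Derivation:
Step 0: SEND seq=5000 -> in-order
Step 1: SEND seq=7000 -> in-order
Step 3: SEND seq=7101 -> out-of-order
Step 4: SEND seq=7013 -> in-order
Step 5: SEND seq=5079 -> in-order
Step 6: SEND seq=7215 -> in-order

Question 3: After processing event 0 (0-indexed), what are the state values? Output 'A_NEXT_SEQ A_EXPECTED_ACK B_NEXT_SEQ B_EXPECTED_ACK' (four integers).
After event 0: A_seq=5079 A_ack=7000 B_seq=7000 B_ack=5079

5079 7000 7000 5079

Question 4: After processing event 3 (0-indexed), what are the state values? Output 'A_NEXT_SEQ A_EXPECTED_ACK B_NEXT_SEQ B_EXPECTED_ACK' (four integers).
After event 0: A_seq=5079 A_ack=7000 B_seq=7000 B_ack=5079
After event 1: A_seq=5079 A_ack=7013 B_seq=7013 B_ack=5079
After event 2: A_seq=5079 A_ack=7013 B_seq=7101 B_ack=5079
After event 3: A_seq=5079 A_ack=7013 B_seq=7215 B_ack=5079

5079 7013 7215 5079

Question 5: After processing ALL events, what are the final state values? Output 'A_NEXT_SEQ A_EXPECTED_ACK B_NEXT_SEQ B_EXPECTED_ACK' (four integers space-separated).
After event 0: A_seq=5079 A_ack=7000 B_seq=7000 B_ack=5079
After event 1: A_seq=5079 A_ack=7013 B_seq=7013 B_ack=5079
After event 2: A_seq=5079 A_ack=7013 B_seq=7101 B_ack=5079
After event 3: A_seq=5079 A_ack=7013 B_seq=7215 B_ack=5079
After event 4: A_seq=5079 A_ack=7215 B_seq=7215 B_ack=5079
After event 5: A_seq=5186 A_ack=7215 B_seq=7215 B_ack=5186
After event 6: A_seq=5186 A_ack=7374 B_seq=7374 B_ack=5186

Answer: 5186 7374 7374 5186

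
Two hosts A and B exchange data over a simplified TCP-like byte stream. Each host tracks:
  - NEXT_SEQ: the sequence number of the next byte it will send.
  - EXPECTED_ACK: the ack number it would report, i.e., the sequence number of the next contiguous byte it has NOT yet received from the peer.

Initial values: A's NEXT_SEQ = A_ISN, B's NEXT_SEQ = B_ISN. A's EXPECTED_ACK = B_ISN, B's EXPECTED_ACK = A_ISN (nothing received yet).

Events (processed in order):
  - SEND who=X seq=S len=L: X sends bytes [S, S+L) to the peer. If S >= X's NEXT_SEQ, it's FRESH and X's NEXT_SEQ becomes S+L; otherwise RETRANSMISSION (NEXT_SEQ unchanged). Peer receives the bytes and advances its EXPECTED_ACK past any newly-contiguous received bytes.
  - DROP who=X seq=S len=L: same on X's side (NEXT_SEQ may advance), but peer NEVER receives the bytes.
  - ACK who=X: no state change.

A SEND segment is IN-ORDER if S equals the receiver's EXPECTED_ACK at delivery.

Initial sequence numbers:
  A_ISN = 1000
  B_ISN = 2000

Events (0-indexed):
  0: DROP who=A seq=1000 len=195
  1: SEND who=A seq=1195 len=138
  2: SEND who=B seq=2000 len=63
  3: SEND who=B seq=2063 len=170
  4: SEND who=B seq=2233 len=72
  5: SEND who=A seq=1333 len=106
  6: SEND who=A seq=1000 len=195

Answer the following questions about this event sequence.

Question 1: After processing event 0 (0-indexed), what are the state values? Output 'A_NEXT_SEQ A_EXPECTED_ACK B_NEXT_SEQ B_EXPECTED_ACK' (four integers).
After event 0: A_seq=1195 A_ack=2000 B_seq=2000 B_ack=1000

1195 2000 2000 1000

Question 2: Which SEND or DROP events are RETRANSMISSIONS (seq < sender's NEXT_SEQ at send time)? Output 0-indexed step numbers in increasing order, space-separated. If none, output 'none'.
Answer: 6

Derivation:
Step 0: DROP seq=1000 -> fresh
Step 1: SEND seq=1195 -> fresh
Step 2: SEND seq=2000 -> fresh
Step 3: SEND seq=2063 -> fresh
Step 4: SEND seq=2233 -> fresh
Step 5: SEND seq=1333 -> fresh
Step 6: SEND seq=1000 -> retransmit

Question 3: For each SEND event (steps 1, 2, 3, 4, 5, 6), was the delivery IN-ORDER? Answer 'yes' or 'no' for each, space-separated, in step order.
Answer: no yes yes yes no yes

Derivation:
Step 1: SEND seq=1195 -> out-of-order
Step 2: SEND seq=2000 -> in-order
Step 3: SEND seq=2063 -> in-order
Step 4: SEND seq=2233 -> in-order
Step 5: SEND seq=1333 -> out-of-order
Step 6: SEND seq=1000 -> in-order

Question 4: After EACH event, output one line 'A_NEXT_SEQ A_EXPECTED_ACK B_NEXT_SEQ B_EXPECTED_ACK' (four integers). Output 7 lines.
1195 2000 2000 1000
1333 2000 2000 1000
1333 2063 2063 1000
1333 2233 2233 1000
1333 2305 2305 1000
1439 2305 2305 1000
1439 2305 2305 1439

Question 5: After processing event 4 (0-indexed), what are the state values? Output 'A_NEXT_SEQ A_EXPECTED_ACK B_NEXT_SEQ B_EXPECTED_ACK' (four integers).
After event 0: A_seq=1195 A_ack=2000 B_seq=2000 B_ack=1000
After event 1: A_seq=1333 A_ack=2000 B_seq=2000 B_ack=1000
After event 2: A_seq=1333 A_ack=2063 B_seq=2063 B_ack=1000
After event 3: A_seq=1333 A_ack=2233 B_seq=2233 B_ack=1000
After event 4: A_seq=1333 A_ack=2305 B_seq=2305 B_ack=1000

1333 2305 2305 1000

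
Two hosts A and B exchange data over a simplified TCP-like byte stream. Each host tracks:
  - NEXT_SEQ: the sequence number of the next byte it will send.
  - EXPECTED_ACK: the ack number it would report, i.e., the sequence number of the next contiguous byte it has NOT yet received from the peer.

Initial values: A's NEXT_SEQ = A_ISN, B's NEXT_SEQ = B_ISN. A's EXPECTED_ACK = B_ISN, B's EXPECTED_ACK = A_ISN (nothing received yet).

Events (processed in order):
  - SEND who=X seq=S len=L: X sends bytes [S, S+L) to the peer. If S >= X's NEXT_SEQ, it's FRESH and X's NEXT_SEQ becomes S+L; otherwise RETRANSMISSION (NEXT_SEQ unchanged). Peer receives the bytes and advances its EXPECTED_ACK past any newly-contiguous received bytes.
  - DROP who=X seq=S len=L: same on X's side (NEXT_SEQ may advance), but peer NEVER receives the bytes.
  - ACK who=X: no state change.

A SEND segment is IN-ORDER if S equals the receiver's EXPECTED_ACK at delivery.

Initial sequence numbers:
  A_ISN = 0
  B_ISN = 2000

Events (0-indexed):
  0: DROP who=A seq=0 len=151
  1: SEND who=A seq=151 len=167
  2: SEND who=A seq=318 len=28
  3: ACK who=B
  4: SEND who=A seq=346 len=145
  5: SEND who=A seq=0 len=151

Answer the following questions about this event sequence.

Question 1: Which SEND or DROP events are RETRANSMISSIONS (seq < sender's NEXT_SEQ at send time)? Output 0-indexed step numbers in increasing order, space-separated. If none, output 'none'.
Answer: 5

Derivation:
Step 0: DROP seq=0 -> fresh
Step 1: SEND seq=151 -> fresh
Step 2: SEND seq=318 -> fresh
Step 4: SEND seq=346 -> fresh
Step 5: SEND seq=0 -> retransmit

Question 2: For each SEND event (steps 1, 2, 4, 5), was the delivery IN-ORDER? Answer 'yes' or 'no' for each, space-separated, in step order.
Answer: no no no yes

Derivation:
Step 1: SEND seq=151 -> out-of-order
Step 2: SEND seq=318 -> out-of-order
Step 4: SEND seq=346 -> out-of-order
Step 5: SEND seq=0 -> in-order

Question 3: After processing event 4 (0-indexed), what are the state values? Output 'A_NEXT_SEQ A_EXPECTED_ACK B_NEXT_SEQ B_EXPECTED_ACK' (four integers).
After event 0: A_seq=151 A_ack=2000 B_seq=2000 B_ack=0
After event 1: A_seq=318 A_ack=2000 B_seq=2000 B_ack=0
After event 2: A_seq=346 A_ack=2000 B_seq=2000 B_ack=0
After event 3: A_seq=346 A_ack=2000 B_seq=2000 B_ack=0
After event 4: A_seq=491 A_ack=2000 B_seq=2000 B_ack=0

491 2000 2000 0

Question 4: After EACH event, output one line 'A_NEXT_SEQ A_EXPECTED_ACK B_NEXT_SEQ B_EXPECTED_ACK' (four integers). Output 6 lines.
151 2000 2000 0
318 2000 2000 0
346 2000 2000 0
346 2000 2000 0
491 2000 2000 0
491 2000 2000 491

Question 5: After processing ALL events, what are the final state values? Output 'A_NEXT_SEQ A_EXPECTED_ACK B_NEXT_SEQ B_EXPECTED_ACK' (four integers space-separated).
Answer: 491 2000 2000 491

Derivation:
After event 0: A_seq=151 A_ack=2000 B_seq=2000 B_ack=0
After event 1: A_seq=318 A_ack=2000 B_seq=2000 B_ack=0
After event 2: A_seq=346 A_ack=2000 B_seq=2000 B_ack=0
After event 3: A_seq=346 A_ack=2000 B_seq=2000 B_ack=0
After event 4: A_seq=491 A_ack=2000 B_seq=2000 B_ack=0
After event 5: A_seq=491 A_ack=2000 B_seq=2000 B_ack=491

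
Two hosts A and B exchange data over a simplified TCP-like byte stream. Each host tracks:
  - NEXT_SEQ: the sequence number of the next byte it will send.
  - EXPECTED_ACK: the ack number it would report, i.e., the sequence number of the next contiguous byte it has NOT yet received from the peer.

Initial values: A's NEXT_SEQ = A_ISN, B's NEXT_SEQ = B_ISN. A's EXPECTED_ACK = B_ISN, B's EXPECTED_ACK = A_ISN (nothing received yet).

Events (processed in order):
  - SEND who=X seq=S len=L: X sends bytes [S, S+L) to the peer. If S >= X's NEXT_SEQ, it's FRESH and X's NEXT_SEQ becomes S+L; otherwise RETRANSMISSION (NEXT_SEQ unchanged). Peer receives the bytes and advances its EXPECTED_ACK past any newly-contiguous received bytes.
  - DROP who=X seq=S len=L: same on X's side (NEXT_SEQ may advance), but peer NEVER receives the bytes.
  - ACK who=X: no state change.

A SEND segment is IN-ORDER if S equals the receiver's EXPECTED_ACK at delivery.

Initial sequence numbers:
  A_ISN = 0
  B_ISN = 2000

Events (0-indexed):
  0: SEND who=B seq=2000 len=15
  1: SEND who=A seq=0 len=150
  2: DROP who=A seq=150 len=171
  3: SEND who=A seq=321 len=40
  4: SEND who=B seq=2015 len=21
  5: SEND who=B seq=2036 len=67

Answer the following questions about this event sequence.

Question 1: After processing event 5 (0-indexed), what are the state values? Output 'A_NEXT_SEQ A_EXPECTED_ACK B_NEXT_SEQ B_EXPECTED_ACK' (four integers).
After event 0: A_seq=0 A_ack=2015 B_seq=2015 B_ack=0
After event 1: A_seq=150 A_ack=2015 B_seq=2015 B_ack=150
After event 2: A_seq=321 A_ack=2015 B_seq=2015 B_ack=150
After event 3: A_seq=361 A_ack=2015 B_seq=2015 B_ack=150
After event 4: A_seq=361 A_ack=2036 B_seq=2036 B_ack=150
After event 5: A_seq=361 A_ack=2103 B_seq=2103 B_ack=150

361 2103 2103 150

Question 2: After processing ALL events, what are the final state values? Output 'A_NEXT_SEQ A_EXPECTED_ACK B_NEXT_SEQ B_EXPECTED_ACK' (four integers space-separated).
After event 0: A_seq=0 A_ack=2015 B_seq=2015 B_ack=0
After event 1: A_seq=150 A_ack=2015 B_seq=2015 B_ack=150
After event 2: A_seq=321 A_ack=2015 B_seq=2015 B_ack=150
After event 3: A_seq=361 A_ack=2015 B_seq=2015 B_ack=150
After event 4: A_seq=361 A_ack=2036 B_seq=2036 B_ack=150
After event 5: A_seq=361 A_ack=2103 B_seq=2103 B_ack=150

Answer: 361 2103 2103 150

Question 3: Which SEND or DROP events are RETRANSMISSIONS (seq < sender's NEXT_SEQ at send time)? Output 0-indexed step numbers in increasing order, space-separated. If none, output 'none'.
Step 0: SEND seq=2000 -> fresh
Step 1: SEND seq=0 -> fresh
Step 2: DROP seq=150 -> fresh
Step 3: SEND seq=321 -> fresh
Step 4: SEND seq=2015 -> fresh
Step 5: SEND seq=2036 -> fresh

Answer: none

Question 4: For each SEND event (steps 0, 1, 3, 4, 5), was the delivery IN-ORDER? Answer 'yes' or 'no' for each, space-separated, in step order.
Step 0: SEND seq=2000 -> in-order
Step 1: SEND seq=0 -> in-order
Step 3: SEND seq=321 -> out-of-order
Step 4: SEND seq=2015 -> in-order
Step 5: SEND seq=2036 -> in-order

Answer: yes yes no yes yes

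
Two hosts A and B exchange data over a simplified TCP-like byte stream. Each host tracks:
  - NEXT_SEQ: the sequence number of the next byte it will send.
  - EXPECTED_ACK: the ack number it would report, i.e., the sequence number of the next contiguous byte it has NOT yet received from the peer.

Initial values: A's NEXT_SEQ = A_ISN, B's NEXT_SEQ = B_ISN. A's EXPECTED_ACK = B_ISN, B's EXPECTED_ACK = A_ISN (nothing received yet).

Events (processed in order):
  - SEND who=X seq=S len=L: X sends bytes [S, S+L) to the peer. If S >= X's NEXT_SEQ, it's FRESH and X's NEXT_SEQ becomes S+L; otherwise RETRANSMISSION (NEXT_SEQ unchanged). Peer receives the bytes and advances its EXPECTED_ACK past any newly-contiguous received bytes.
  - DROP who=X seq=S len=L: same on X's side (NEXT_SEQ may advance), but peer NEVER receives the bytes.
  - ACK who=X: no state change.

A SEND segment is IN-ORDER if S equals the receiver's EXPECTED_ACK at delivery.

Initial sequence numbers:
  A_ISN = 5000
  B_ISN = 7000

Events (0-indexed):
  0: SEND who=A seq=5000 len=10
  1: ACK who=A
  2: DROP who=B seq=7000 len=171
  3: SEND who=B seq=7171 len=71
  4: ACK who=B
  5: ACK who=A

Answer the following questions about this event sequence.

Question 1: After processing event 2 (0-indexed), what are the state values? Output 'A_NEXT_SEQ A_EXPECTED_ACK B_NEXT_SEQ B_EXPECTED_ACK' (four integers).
After event 0: A_seq=5010 A_ack=7000 B_seq=7000 B_ack=5010
After event 1: A_seq=5010 A_ack=7000 B_seq=7000 B_ack=5010
After event 2: A_seq=5010 A_ack=7000 B_seq=7171 B_ack=5010

5010 7000 7171 5010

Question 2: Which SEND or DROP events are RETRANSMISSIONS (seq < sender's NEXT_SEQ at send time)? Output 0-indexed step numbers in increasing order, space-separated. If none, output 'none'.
Step 0: SEND seq=5000 -> fresh
Step 2: DROP seq=7000 -> fresh
Step 3: SEND seq=7171 -> fresh

Answer: none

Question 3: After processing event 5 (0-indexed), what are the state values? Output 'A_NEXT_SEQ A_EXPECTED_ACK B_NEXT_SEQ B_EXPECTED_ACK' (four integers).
After event 0: A_seq=5010 A_ack=7000 B_seq=7000 B_ack=5010
After event 1: A_seq=5010 A_ack=7000 B_seq=7000 B_ack=5010
After event 2: A_seq=5010 A_ack=7000 B_seq=7171 B_ack=5010
After event 3: A_seq=5010 A_ack=7000 B_seq=7242 B_ack=5010
After event 4: A_seq=5010 A_ack=7000 B_seq=7242 B_ack=5010
After event 5: A_seq=5010 A_ack=7000 B_seq=7242 B_ack=5010

5010 7000 7242 5010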